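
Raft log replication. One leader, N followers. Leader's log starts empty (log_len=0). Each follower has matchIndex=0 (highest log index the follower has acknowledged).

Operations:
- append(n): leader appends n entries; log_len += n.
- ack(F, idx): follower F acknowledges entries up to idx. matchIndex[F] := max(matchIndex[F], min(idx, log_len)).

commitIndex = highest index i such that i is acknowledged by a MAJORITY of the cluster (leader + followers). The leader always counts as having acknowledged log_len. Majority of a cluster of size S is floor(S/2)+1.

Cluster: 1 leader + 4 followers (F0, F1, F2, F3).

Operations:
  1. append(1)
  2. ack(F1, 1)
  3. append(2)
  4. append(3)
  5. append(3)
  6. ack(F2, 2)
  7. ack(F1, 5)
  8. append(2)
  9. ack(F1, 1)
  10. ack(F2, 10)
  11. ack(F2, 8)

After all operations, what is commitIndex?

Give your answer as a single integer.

Op 1: append 1 -> log_len=1
Op 2: F1 acks idx 1 -> match: F0=0 F1=1 F2=0 F3=0; commitIndex=0
Op 3: append 2 -> log_len=3
Op 4: append 3 -> log_len=6
Op 5: append 3 -> log_len=9
Op 6: F2 acks idx 2 -> match: F0=0 F1=1 F2=2 F3=0; commitIndex=1
Op 7: F1 acks idx 5 -> match: F0=0 F1=5 F2=2 F3=0; commitIndex=2
Op 8: append 2 -> log_len=11
Op 9: F1 acks idx 1 -> match: F0=0 F1=5 F2=2 F3=0; commitIndex=2
Op 10: F2 acks idx 10 -> match: F0=0 F1=5 F2=10 F3=0; commitIndex=5
Op 11: F2 acks idx 8 -> match: F0=0 F1=5 F2=10 F3=0; commitIndex=5

Answer: 5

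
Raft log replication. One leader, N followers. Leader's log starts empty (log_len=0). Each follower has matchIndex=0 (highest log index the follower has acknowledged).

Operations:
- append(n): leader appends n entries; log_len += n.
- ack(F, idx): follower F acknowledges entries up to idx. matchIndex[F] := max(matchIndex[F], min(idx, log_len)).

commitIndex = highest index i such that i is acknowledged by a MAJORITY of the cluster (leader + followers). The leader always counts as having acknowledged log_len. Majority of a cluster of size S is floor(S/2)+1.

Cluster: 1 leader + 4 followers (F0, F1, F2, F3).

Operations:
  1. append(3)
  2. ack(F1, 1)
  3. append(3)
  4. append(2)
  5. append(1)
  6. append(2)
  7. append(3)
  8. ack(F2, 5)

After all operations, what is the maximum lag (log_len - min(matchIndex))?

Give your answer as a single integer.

Op 1: append 3 -> log_len=3
Op 2: F1 acks idx 1 -> match: F0=0 F1=1 F2=0 F3=0; commitIndex=0
Op 3: append 3 -> log_len=6
Op 4: append 2 -> log_len=8
Op 5: append 1 -> log_len=9
Op 6: append 2 -> log_len=11
Op 7: append 3 -> log_len=14
Op 8: F2 acks idx 5 -> match: F0=0 F1=1 F2=5 F3=0; commitIndex=1

Answer: 14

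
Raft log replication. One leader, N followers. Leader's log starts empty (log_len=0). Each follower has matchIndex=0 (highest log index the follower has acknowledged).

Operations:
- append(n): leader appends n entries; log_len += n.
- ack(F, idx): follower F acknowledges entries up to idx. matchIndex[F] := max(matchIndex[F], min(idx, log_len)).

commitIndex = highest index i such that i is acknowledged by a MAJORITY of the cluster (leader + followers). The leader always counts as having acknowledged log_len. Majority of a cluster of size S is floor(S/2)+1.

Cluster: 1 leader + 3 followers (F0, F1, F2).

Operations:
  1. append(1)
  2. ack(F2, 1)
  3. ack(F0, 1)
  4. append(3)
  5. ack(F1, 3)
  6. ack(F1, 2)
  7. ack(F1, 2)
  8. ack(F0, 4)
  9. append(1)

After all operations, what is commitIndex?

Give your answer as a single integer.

Op 1: append 1 -> log_len=1
Op 2: F2 acks idx 1 -> match: F0=0 F1=0 F2=1; commitIndex=0
Op 3: F0 acks idx 1 -> match: F0=1 F1=0 F2=1; commitIndex=1
Op 4: append 3 -> log_len=4
Op 5: F1 acks idx 3 -> match: F0=1 F1=3 F2=1; commitIndex=1
Op 6: F1 acks idx 2 -> match: F0=1 F1=3 F2=1; commitIndex=1
Op 7: F1 acks idx 2 -> match: F0=1 F1=3 F2=1; commitIndex=1
Op 8: F0 acks idx 4 -> match: F0=4 F1=3 F2=1; commitIndex=3
Op 9: append 1 -> log_len=5

Answer: 3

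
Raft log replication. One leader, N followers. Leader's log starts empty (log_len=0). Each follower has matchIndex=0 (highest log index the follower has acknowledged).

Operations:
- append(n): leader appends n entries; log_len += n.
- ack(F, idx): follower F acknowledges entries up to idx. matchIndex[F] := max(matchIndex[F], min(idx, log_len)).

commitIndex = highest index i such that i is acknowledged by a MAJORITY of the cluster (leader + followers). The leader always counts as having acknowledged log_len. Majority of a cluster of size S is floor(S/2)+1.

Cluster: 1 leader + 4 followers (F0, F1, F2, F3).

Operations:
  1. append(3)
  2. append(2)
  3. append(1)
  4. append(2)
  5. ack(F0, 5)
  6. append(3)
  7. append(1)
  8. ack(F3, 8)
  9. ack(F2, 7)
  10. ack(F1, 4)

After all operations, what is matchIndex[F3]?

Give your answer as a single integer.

Op 1: append 3 -> log_len=3
Op 2: append 2 -> log_len=5
Op 3: append 1 -> log_len=6
Op 4: append 2 -> log_len=8
Op 5: F0 acks idx 5 -> match: F0=5 F1=0 F2=0 F3=0; commitIndex=0
Op 6: append 3 -> log_len=11
Op 7: append 1 -> log_len=12
Op 8: F3 acks idx 8 -> match: F0=5 F1=0 F2=0 F3=8; commitIndex=5
Op 9: F2 acks idx 7 -> match: F0=5 F1=0 F2=7 F3=8; commitIndex=7
Op 10: F1 acks idx 4 -> match: F0=5 F1=4 F2=7 F3=8; commitIndex=7

Answer: 8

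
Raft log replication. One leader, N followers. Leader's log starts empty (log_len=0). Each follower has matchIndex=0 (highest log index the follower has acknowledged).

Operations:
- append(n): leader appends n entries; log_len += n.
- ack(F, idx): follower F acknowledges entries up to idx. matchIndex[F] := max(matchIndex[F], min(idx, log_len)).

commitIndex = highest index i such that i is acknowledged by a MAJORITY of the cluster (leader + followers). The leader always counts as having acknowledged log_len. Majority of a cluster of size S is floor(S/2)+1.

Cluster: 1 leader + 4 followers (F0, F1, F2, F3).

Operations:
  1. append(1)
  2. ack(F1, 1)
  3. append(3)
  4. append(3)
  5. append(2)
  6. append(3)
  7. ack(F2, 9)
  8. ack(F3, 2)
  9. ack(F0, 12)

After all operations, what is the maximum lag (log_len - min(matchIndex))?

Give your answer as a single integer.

Op 1: append 1 -> log_len=1
Op 2: F1 acks idx 1 -> match: F0=0 F1=1 F2=0 F3=0; commitIndex=0
Op 3: append 3 -> log_len=4
Op 4: append 3 -> log_len=7
Op 5: append 2 -> log_len=9
Op 6: append 3 -> log_len=12
Op 7: F2 acks idx 9 -> match: F0=0 F1=1 F2=9 F3=0; commitIndex=1
Op 8: F3 acks idx 2 -> match: F0=0 F1=1 F2=9 F3=2; commitIndex=2
Op 9: F0 acks idx 12 -> match: F0=12 F1=1 F2=9 F3=2; commitIndex=9

Answer: 11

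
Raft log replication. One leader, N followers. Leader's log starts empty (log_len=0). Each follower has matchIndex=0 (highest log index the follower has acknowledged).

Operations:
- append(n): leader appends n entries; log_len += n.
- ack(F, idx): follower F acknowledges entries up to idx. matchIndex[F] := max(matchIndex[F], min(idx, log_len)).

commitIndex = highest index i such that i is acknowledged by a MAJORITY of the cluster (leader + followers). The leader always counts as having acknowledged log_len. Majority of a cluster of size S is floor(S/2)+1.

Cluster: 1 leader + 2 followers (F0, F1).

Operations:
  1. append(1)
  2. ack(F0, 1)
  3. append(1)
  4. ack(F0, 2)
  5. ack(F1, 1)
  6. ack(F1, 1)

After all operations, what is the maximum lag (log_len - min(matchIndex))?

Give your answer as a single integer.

Op 1: append 1 -> log_len=1
Op 2: F0 acks idx 1 -> match: F0=1 F1=0; commitIndex=1
Op 3: append 1 -> log_len=2
Op 4: F0 acks idx 2 -> match: F0=2 F1=0; commitIndex=2
Op 5: F1 acks idx 1 -> match: F0=2 F1=1; commitIndex=2
Op 6: F1 acks idx 1 -> match: F0=2 F1=1; commitIndex=2

Answer: 1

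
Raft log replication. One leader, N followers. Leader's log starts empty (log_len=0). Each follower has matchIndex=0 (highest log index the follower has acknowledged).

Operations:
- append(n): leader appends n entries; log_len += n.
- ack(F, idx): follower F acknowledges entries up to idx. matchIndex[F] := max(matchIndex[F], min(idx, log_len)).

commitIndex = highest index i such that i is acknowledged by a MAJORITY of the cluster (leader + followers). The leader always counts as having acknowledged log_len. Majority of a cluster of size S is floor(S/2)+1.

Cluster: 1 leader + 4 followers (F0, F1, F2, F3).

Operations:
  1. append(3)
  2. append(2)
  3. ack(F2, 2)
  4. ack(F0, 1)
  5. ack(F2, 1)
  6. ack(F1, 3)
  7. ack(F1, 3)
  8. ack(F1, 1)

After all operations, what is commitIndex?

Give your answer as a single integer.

Op 1: append 3 -> log_len=3
Op 2: append 2 -> log_len=5
Op 3: F2 acks idx 2 -> match: F0=0 F1=0 F2=2 F3=0; commitIndex=0
Op 4: F0 acks idx 1 -> match: F0=1 F1=0 F2=2 F3=0; commitIndex=1
Op 5: F2 acks idx 1 -> match: F0=1 F1=0 F2=2 F3=0; commitIndex=1
Op 6: F1 acks idx 3 -> match: F0=1 F1=3 F2=2 F3=0; commitIndex=2
Op 7: F1 acks idx 3 -> match: F0=1 F1=3 F2=2 F3=0; commitIndex=2
Op 8: F1 acks idx 1 -> match: F0=1 F1=3 F2=2 F3=0; commitIndex=2

Answer: 2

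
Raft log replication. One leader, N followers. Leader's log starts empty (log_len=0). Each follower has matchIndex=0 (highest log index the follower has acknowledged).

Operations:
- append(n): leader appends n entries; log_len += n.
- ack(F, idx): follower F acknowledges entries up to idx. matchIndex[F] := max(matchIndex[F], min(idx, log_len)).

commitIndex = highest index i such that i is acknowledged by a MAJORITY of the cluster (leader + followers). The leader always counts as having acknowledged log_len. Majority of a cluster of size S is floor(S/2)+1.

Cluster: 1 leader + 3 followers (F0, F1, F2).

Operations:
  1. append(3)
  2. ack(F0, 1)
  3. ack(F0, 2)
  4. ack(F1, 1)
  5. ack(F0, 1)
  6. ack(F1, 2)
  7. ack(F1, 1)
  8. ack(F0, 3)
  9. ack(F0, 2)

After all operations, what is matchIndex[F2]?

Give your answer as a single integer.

Answer: 0

Derivation:
Op 1: append 3 -> log_len=3
Op 2: F0 acks idx 1 -> match: F0=1 F1=0 F2=0; commitIndex=0
Op 3: F0 acks idx 2 -> match: F0=2 F1=0 F2=0; commitIndex=0
Op 4: F1 acks idx 1 -> match: F0=2 F1=1 F2=0; commitIndex=1
Op 5: F0 acks idx 1 -> match: F0=2 F1=1 F2=0; commitIndex=1
Op 6: F1 acks idx 2 -> match: F0=2 F1=2 F2=0; commitIndex=2
Op 7: F1 acks idx 1 -> match: F0=2 F1=2 F2=0; commitIndex=2
Op 8: F0 acks idx 3 -> match: F0=3 F1=2 F2=0; commitIndex=2
Op 9: F0 acks idx 2 -> match: F0=3 F1=2 F2=0; commitIndex=2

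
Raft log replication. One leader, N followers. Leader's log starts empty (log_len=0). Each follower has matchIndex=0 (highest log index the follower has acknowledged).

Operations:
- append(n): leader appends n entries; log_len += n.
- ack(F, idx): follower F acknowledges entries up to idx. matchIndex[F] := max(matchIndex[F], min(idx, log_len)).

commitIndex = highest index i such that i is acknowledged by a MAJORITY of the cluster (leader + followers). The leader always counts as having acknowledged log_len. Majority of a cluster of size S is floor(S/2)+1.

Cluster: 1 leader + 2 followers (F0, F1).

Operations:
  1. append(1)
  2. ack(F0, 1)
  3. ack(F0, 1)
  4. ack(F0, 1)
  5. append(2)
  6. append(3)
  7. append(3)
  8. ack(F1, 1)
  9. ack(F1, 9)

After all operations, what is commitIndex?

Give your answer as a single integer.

Answer: 9

Derivation:
Op 1: append 1 -> log_len=1
Op 2: F0 acks idx 1 -> match: F0=1 F1=0; commitIndex=1
Op 3: F0 acks idx 1 -> match: F0=1 F1=0; commitIndex=1
Op 4: F0 acks idx 1 -> match: F0=1 F1=0; commitIndex=1
Op 5: append 2 -> log_len=3
Op 6: append 3 -> log_len=6
Op 7: append 3 -> log_len=9
Op 8: F1 acks idx 1 -> match: F0=1 F1=1; commitIndex=1
Op 9: F1 acks idx 9 -> match: F0=1 F1=9; commitIndex=9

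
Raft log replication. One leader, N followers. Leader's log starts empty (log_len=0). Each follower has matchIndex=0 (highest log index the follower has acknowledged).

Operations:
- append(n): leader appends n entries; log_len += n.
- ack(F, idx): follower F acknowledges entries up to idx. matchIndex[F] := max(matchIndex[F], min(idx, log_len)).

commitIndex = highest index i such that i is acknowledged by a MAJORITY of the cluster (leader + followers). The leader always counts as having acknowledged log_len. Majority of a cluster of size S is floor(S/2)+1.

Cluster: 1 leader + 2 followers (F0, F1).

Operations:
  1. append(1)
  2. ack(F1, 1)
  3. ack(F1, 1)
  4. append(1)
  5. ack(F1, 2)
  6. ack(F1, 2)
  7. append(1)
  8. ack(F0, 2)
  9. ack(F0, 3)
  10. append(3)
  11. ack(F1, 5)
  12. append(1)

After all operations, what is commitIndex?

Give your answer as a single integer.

Op 1: append 1 -> log_len=1
Op 2: F1 acks idx 1 -> match: F0=0 F1=1; commitIndex=1
Op 3: F1 acks idx 1 -> match: F0=0 F1=1; commitIndex=1
Op 4: append 1 -> log_len=2
Op 5: F1 acks idx 2 -> match: F0=0 F1=2; commitIndex=2
Op 6: F1 acks idx 2 -> match: F0=0 F1=2; commitIndex=2
Op 7: append 1 -> log_len=3
Op 8: F0 acks idx 2 -> match: F0=2 F1=2; commitIndex=2
Op 9: F0 acks idx 3 -> match: F0=3 F1=2; commitIndex=3
Op 10: append 3 -> log_len=6
Op 11: F1 acks idx 5 -> match: F0=3 F1=5; commitIndex=5
Op 12: append 1 -> log_len=7

Answer: 5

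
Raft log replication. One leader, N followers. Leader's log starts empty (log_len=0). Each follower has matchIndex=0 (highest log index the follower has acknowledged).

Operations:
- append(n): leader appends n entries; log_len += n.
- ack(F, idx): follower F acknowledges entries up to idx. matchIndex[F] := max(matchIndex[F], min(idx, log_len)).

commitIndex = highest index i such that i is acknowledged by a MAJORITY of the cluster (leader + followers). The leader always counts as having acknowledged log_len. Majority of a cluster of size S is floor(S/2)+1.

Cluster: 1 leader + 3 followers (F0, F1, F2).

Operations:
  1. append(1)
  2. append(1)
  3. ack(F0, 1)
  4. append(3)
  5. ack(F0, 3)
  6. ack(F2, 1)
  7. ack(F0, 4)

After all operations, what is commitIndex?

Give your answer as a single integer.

Answer: 1

Derivation:
Op 1: append 1 -> log_len=1
Op 2: append 1 -> log_len=2
Op 3: F0 acks idx 1 -> match: F0=1 F1=0 F2=0; commitIndex=0
Op 4: append 3 -> log_len=5
Op 5: F0 acks idx 3 -> match: F0=3 F1=0 F2=0; commitIndex=0
Op 6: F2 acks idx 1 -> match: F0=3 F1=0 F2=1; commitIndex=1
Op 7: F0 acks idx 4 -> match: F0=4 F1=0 F2=1; commitIndex=1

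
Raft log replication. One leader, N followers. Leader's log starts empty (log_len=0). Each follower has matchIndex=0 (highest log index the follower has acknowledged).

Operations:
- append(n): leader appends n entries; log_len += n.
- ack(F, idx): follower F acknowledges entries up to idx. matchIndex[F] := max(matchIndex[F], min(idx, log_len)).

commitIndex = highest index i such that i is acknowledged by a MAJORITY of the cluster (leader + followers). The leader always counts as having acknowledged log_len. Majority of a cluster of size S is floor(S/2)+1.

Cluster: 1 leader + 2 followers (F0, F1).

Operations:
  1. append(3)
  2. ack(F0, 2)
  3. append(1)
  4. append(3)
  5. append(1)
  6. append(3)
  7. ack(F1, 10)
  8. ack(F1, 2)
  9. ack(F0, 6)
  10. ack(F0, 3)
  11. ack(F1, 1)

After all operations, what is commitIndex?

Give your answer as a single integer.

Op 1: append 3 -> log_len=3
Op 2: F0 acks idx 2 -> match: F0=2 F1=0; commitIndex=2
Op 3: append 1 -> log_len=4
Op 4: append 3 -> log_len=7
Op 5: append 1 -> log_len=8
Op 6: append 3 -> log_len=11
Op 7: F1 acks idx 10 -> match: F0=2 F1=10; commitIndex=10
Op 8: F1 acks idx 2 -> match: F0=2 F1=10; commitIndex=10
Op 9: F0 acks idx 6 -> match: F0=6 F1=10; commitIndex=10
Op 10: F0 acks idx 3 -> match: F0=6 F1=10; commitIndex=10
Op 11: F1 acks idx 1 -> match: F0=6 F1=10; commitIndex=10

Answer: 10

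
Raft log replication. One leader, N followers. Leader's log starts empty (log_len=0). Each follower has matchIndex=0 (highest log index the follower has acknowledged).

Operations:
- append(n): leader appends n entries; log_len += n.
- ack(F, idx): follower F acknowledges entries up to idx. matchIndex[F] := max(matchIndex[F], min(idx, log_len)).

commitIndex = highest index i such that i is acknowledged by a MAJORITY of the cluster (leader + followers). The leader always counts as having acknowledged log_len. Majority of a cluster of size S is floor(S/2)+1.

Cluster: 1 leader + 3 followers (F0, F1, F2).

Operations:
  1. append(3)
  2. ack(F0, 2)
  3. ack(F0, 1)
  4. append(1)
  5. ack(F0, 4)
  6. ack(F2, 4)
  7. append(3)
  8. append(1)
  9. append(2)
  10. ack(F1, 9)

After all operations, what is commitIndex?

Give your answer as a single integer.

Answer: 4

Derivation:
Op 1: append 3 -> log_len=3
Op 2: F0 acks idx 2 -> match: F0=2 F1=0 F2=0; commitIndex=0
Op 3: F0 acks idx 1 -> match: F0=2 F1=0 F2=0; commitIndex=0
Op 4: append 1 -> log_len=4
Op 5: F0 acks idx 4 -> match: F0=4 F1=0 F2=0; commitIndex=0
Op 6: F2 acks idx 4 -> match: F0=4 F1=0 F2=4; commitIndex=4
Op 7: append 3 -> log_len=7
Op 8: append 1 -> log_len=8
Op 9: append 2 -> log_len=10
Op 10: F1 acks idx 9 -> match: F0=4 F1=9 F2=4; commitIndex=4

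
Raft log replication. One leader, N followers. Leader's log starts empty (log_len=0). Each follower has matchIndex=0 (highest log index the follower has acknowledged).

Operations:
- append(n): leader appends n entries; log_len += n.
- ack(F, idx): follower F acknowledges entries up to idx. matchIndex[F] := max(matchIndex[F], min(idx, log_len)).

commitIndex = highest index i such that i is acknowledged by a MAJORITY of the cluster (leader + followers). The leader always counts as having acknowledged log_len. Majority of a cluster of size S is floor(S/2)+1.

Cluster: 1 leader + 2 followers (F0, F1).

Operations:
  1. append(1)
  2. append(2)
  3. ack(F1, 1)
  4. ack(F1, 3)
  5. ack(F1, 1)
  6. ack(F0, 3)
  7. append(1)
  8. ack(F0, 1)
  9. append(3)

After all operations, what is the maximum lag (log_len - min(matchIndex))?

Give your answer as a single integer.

Op 1: append 1 -> log_len=1
Op 2: append 2 -> log_len=3
Op 3: F1 acks idx 1 -> match: F0=0 F1=1; commitIndex=1
Op 4: F1 acks idx 3 -> match: F0=0 F1=3; commitIndex=3
Op 5: F1 acks idx 1 -> match: F0=0 F1=3; commitIndex=3
Op 6: F0 acks idx 3 -> match: F0=3 F1=3; commitIndex=3
Op 7: append 1 -> log_len=4
Op 8: F0 acks idx 1 -> match: F0=3 F1=3; commitIndex=3
Op 9: append 3 -> log_len=7

Answer: 4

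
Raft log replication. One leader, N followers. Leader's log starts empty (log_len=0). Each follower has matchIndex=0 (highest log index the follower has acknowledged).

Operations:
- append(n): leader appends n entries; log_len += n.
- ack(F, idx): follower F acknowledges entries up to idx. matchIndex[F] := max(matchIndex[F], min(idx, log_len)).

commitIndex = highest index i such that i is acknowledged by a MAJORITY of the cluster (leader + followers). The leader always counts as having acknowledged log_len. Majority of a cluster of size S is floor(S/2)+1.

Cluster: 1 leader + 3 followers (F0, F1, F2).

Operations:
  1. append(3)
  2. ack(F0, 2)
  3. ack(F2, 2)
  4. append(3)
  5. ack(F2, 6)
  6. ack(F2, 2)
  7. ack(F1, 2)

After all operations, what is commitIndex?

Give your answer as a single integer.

Answer: 2

Derivation:
Op 1: append 3 -> log_len=3
Op 2: F0 acks idx 2 -> match: F0=2 F1=0 F2=0; commitIndex=0
Op 3: F2 acks idx 2 -> match: F0=2 F1=0 F2=2; commitIndex=2
Op 4: append 3 -> log_len=6
Op 5: F2 acks idx 6 -> match: F0=2 F1=0 F2=6; commitIndex=2
Op 6: F2 acks idx 2 -> match: F0=2 F1=0 F2=6; commitIndex=2
Op 7: F1 acks idx 2 -> match: F0=2 F1=2 F2=6; commitIndex=2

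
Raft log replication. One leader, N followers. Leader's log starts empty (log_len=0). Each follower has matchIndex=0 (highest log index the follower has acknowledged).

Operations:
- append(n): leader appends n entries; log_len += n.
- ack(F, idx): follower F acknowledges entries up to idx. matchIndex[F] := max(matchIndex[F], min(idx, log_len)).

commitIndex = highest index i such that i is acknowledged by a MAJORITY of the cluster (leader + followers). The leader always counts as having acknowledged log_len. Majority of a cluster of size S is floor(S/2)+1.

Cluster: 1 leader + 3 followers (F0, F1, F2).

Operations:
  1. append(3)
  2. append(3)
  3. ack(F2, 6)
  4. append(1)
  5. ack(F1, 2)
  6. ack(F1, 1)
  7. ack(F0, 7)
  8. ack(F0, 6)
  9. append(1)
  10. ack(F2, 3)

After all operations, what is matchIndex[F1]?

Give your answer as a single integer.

Op 1: append 3 -> log_len=3
Op 2: append 3 -> log_len=6
Op 3: F2 acks idx 6 -> match: F0=0 F1=0 F2=6; commitIndex=0
Op 4: append 1 -> log_len=7
Op 5: F1 acks idx 2 -> match: F0=0 F1=2 F2=6; commitIndex=2
Op 6: F1 acks idx 1 -> match: F0=0 F1=2 F2=6; commitIndex=2
Op 7: F0 acks idx 7 -> match: F0=7 F1=2 F2=6; commitIndex=6
Op 8: F0 acks idx 6 -> match: F0=7 F1=2 F2=6; commitIndex=6
Op 9: append 1 -> log_len=8
Op 10: F2 acks idx 3 -> match: F0=7 F1=2 F2=6; commitIndex=6

Answer: 2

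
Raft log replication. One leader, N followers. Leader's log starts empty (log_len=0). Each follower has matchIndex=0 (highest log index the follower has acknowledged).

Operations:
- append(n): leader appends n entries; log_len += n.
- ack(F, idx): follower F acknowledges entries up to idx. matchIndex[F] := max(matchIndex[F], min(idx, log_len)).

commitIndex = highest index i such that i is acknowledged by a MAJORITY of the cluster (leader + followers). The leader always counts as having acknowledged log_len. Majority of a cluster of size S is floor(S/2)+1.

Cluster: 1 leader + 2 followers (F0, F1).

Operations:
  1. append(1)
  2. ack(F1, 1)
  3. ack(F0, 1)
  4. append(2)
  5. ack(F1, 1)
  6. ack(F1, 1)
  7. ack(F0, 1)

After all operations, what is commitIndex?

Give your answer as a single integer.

Op 1: append 1 -> log_len=1
Op 2: F1 acks idx 1 -> match: F0=0 F1=1; commitIndex=1
Op 3: F0 acks idx 1 -> match: F0=1 F1=1; commitIndex=1
Op 4: append 2 -> log_len=3
Op 5: F1 acks idx 1 -> match: F0=1 F1=1; commitIndex=1
Op 6: F1 acks idx 1 -> match: F0=1 F1=1; commitIndex=1
Op 7: F0 acks idx 1 -> match: F0=1 F1=1; commitIndex=1

Answer: 1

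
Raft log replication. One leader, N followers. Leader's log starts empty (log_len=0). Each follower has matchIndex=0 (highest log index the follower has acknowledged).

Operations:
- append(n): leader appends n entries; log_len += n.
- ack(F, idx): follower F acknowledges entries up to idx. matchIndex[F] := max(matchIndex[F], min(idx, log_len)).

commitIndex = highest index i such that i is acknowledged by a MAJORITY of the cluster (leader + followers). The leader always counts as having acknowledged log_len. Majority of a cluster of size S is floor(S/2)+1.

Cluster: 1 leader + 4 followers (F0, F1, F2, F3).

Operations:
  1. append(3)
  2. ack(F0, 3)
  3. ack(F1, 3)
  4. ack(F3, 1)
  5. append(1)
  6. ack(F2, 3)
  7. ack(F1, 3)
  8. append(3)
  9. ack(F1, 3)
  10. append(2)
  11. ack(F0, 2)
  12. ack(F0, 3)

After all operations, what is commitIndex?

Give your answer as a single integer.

Answer: 3

Derivation:
Op 1: append 3 -> log_len=3
Op 2: F0 acks idx 3 -> match: F0=3 F1=0 F2=0 F3=0; commitIndex=0
Op 3: F1 acks idx 3 -> match: F0=3 F1=3 F2=0 F3=0; commitIndex=3
Op 4: F3 acks idx 1 -> match: F0=3 F1=3 F2=0 F3=1; commitIndex=3
Op 5: append 1 -> log_len=4
Op 6: F2 acks idx 3 -> match: F0=3 F1=3 F2=3 F3=1; commitIndex=3
Op 7: F1 acks idx 3 -> match: F0=3 F1=3 F2=3 F3=1; commitIndex=3
Op 8: append 3 -> log_len=7
Op 9: F1 acks idx 3 -> match: F0=3 F1=3 F2=3 F3=1; commitIndex=3
Op 10: append 2 -> log_len=9
Op 11: F0 acks idx 2 -> match: F0=3 F1=3 F2=3 F3=1; commitIndex=3
Op 12: F0 acks idx 3 -> match: F0=3 F1=3 F2=3 F3=1; commitIndex=3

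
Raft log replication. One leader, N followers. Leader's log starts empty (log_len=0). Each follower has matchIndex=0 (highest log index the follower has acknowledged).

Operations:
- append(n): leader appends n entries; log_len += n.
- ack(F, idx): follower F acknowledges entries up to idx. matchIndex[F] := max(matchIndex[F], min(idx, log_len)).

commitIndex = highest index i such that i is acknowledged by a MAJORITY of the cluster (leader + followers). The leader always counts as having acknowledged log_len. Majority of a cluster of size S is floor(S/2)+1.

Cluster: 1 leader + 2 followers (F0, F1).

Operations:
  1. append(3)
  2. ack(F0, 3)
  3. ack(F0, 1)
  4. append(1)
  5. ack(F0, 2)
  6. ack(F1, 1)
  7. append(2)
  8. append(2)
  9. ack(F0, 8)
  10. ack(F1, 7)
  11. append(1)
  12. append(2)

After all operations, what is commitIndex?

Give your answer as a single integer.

Answer: 8

Derivation:
Op 1: append 3 -> log_len=3
Op 2: F0 acks idx 3 -> match: F0=3 F1=0; commitIndex=3
Op 3: F0 acks idx 1 -> match: F0=3 F1=0; commitIndex=3
Op 4: append 1 -> log_len=4
Op 5: F0 acks idx 2 -> match: F0=3 F1=0; commitIndex=3
Op 6: F1 acks idx 1 -> match: F0=3 F1=1; commitIndex=3
Op 7: append 2 -> log_len=6
Op 8: append 2 -> log_len=8
Op 9: F0 acks idx 8 -> match: F0=8 F1=1; commitIndex=8
Op 10: F1 acks idx 7 -> match: F0=8 F1=7; commitIndex=8
Op 11: append 1 -> log_len=9
Op 12: append 2 -> log_len=11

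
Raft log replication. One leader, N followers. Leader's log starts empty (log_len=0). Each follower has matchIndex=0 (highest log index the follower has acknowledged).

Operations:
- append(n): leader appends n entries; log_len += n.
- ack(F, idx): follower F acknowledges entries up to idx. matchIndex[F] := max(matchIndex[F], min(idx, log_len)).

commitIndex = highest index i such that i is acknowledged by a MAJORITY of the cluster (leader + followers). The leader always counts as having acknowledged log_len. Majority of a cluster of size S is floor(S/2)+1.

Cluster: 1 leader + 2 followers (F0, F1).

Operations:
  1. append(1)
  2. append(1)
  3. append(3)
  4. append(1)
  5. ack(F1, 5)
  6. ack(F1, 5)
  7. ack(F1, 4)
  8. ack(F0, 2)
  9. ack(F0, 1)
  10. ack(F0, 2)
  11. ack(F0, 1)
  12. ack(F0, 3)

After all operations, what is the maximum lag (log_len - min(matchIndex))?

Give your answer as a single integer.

Op 1: append 1 -> log_len=1
Op 2: append 1 -> log_len=2
Op 3: append 3 -> log_len=5
Op 4: append 1 -> log_len=6
Op 5: F1 acks idx 5 -> match: F0=0 F1=5; commitIndex=5
Op 6: F1 acks idx 5 -> match: F0=0 F1=5; commitIndex=5
Op 7: F1 acks idx 4 -> match: F0=0 F1=5; commitIndex=5
Op 8: F0 acks idx 2 -> match: F0=2 F1=5; commitIndex=5
Op 9: F0 acks idx 1 -> match: F0=2 F1=5; commitIndex=5
Op 10: F0 acks idx 2 -> match: F0=2 F1=5; commitIndex=5
Op 11: F0 acks idx 1 -> match: F0=2 F1=5; commitIndex=5
Op 12: F0 acks idx 3 -> match: F0=3 F1=5; commitIndex=5

Answer: 3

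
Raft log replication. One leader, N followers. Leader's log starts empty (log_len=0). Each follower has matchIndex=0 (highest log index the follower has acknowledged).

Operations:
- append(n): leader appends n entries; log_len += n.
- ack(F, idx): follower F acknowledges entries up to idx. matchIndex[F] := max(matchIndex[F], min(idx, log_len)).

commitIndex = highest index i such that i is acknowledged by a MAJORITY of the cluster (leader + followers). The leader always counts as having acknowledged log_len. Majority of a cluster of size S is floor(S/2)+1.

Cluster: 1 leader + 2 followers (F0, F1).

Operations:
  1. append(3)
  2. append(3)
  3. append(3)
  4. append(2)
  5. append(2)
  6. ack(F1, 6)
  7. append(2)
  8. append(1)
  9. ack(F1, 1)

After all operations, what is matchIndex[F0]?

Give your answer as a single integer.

Op 1: append 3 -> log_len=3
Op 2: append 3 -> log_len=6
Op 3: append 3 -> log_len=9
Op 4: append 2 -> log_len=11
Op 5: append 2 -> log_len=13
Op 6: F1 acks idx 6 -> match: F0=0 F1=6; commitIndex=6
Op 7: append 2 -> log_len=15
Op 8: append 1 -> log_len=16
Op 9: F1 acks idx 1 -> match: F0=0 F1=6; commitIndex=6

Answer: 0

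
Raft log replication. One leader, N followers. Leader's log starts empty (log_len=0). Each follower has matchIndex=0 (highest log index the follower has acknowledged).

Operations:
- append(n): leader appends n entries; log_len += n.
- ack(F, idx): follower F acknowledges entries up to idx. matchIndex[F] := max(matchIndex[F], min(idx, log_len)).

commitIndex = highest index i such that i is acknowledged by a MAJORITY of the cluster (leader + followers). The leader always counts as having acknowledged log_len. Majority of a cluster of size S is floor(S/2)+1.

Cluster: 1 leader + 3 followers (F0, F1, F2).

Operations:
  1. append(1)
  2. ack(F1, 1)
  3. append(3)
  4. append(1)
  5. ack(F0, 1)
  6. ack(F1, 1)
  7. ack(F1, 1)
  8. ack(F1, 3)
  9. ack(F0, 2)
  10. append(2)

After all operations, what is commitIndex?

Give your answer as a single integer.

Op 1: append 1 -> log_len=1
Op 2: F1 acks idx 1 -> match: F0=0 F1=1 F2=0; commitIndex=0
Op 3: append 3 -> log_len=4
Op 4: append 1 -> log_len=5
Op 5: F0 acks idx 1 -> match: F0=1 F1=1 F2=0; commitIndex=1
Op 6: F1 acks idx 1 -> match: F0=1 F1=1 F2=0; commitIndex=1
Op 7: F1 acks idx 1 -> match: F0=1 F1=1 F2=0; commitIndex=1
Op 8: F1 acks idx 3 -> match: F0=1 F1=3 F2=0; commitIndex=1
Op 9: F0 acks idx 2 -> match: F0=2 F1=3 F2=0; commitIndex=2
Op 10: append 2 -> log_len=7

Answer: 2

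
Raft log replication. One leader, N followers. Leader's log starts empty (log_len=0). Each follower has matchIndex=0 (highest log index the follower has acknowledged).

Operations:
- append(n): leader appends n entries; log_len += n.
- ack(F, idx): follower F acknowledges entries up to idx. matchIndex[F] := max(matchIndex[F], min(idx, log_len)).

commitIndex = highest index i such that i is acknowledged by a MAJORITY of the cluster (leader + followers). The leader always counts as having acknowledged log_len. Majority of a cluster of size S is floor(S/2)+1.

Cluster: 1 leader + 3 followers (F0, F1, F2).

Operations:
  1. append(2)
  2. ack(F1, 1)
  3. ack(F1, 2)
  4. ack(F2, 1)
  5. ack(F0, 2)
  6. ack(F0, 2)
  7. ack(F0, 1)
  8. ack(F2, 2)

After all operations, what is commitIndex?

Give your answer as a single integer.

Answer: 2

Derivation:
Op 1: append 2 -> log_len=2
Op 2: F1 acks idx 1 -> match: F0=0 F1=1 F2=0; commitIndex=0
Op 3: F1 acks idx 2 -> match: F0=0 F1=2 F2=0; commitIndex=0
Op 4: F2 acks idx 1 -> match: F0=0 F1=2 F2=1; commitIndex=1
Op 5: F0 acks idx 2 -> match: F0=2 F1=2 F2=1; commitIndex=2
Op 6: F0 acks idx 2 -> match: F0=2 F1=2 F2=1; commitIndex=2
Op 7: F0 acks idx 1 -> match: F0=2 F1=2 F2=1; commitIndex=2
Op 8: F2 acks idx 2 -> match: F0=2 F1=2 F2=2; commitIndex=2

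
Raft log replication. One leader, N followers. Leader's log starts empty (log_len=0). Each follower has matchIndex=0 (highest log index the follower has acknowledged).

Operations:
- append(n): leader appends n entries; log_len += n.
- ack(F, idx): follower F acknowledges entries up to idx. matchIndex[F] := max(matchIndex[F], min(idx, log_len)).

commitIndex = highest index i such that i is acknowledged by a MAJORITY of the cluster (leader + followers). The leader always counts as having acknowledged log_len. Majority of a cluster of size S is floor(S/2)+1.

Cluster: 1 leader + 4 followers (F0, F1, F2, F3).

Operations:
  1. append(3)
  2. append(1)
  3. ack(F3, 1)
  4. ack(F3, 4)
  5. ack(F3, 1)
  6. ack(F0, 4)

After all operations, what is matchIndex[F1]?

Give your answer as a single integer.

Answer: 0

Derivation:
Op 1: append 3 -> log_len=3
Op 2: append 1 -> log_len=4
Op 3: F3 acks idx 1 -> match: F0=0 F1=0 F2=0 F3=1; commitIndex=0
Op 4: F3 acks idx 4 -> match: F0=0 F1=0 F2=0 F3=4; commitIndex=0
Op 5: F3 acks idx 1 -> match: F0=0 F1=0 F2=0 F3=4; commitIndex=0
Op 6: F0 acks idx 4 -> match: F0=4 F1=0 F2=0 F3=4; commitIndex=4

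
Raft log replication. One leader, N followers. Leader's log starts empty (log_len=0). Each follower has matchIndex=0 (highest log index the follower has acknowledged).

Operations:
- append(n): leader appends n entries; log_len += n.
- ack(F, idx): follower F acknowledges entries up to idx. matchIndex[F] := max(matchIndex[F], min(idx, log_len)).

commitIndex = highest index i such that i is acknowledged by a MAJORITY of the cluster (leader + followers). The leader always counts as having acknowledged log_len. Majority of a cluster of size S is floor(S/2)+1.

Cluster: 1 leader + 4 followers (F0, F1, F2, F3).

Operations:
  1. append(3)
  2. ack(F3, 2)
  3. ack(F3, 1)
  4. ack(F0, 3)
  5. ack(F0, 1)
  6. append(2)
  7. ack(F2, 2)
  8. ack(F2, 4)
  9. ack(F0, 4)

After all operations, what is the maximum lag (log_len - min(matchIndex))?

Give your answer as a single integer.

Answer: 5

Derivation:
Op 1: append 3 -> log_len=3
Op 2: F3 acks idx 2 -> match: F0=0 F1=0 F2=0 F3=2; commitIndex=0
Op 3: F3 acks idx 1 -> match: F0=0 F1=0 F2=0 F3=2; commitIndex=0
Op 4: F0 acks idx 3 -> match: F0=3 F1=0 F2=0 F3=2; commitIndex=2
Op 5: F0 acks idx 1 -> match: F0=3 F1=0 F2=0 F3=2; commitIndex=2
Op 6: append 2 -> log_len=5
Op 7: F2 acks idx 2 -> match: F0=3 F1=0 F2=2 F3=2; commitIndex=2
Op 8: F2 acks idx 4 -> match: F0=3 F1=0 F2=4 F3=2; commitIndex=3
Op 9: F0 acks idx 4 -> match: F0=4 F1=0 F2=4 F3=2; commitIndex=4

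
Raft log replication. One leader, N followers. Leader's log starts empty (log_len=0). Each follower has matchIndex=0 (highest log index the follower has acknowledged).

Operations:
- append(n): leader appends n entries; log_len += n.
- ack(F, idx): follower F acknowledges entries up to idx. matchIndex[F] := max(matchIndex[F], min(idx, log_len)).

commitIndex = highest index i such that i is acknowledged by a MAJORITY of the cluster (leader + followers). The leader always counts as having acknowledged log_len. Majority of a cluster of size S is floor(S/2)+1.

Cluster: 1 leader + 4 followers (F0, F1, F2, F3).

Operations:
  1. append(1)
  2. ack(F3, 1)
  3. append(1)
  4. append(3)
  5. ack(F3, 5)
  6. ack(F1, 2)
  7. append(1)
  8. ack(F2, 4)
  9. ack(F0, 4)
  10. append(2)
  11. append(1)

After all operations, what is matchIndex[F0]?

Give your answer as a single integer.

Op 1: append 1 -> log_len=1
Op 2: F3 acks idx 1 -> match: F0=0 F1=0 F2=0 F3=1; commitIndex=0
Op 3: append 1 -> log_len=2
Op 4: append 3 -> log_len=5
Op 5: F3 acks idx 5 -> match: F0=0 F1=0 F2=0 F3=5; commitIndex=0
Op 6: F1 acks idx 2 -> match: F0=0 F1=2 F2=0 F3=5; commitIndex=2
Op 7: append 1 -> log_len=6
Op 8: F2 acks idx 4 -> match: F0=0 F1=2 F2=4 F3=5; commitIndex=4
Op 9: F0 acks idx 4 -> match: F0=4 F1=2 F2=4 F3=5; commitIndex=4
Op 10: append 2 -> log_len=8
Op 11: append 1 -> log_len=9

Answer: 4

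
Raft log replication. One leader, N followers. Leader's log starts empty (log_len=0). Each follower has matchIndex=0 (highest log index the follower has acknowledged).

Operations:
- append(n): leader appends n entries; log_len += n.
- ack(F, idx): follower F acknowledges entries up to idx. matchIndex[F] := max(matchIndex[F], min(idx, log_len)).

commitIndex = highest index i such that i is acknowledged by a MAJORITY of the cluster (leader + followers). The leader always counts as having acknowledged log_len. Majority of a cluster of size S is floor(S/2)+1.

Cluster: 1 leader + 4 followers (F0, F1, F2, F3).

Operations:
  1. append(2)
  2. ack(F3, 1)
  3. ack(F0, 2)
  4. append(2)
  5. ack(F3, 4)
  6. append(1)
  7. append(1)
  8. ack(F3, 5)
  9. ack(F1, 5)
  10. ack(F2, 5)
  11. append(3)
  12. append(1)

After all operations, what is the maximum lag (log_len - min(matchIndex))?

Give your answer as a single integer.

Answer: 8

Derivation:
Op 1: append 2 -> log_len=2
Op 2: F3 acks idx 1 -> match: F0=0 F1=0 F2=0 F3=1; commitIndex=0
Op 3: F0 acks idx 2 -> match: F0=2 F1=0 F2=0 F3=1; commitIndex=1
Op 4: append 2 -> log_len=4
Op 5: F3 acks idx 4 -> match: F0=2 F1=0 F2=0 F3=4; commitIndex=2
Op 6: append 1 -> log_len=5
Op 7: append 1 -> log_len=6
Op 8: F3 acks idx 5 -> match: F0=2 F1=0 F2=0 F3=5; commitIndex=2
Op 9: F1 acks idx 5 -> match: F0=2 F1=5 F2=0 F3=5; commitIndex=5
Op 10: F2 acks idx 5 -> match: F0=2 F1=5 F2=5 F3=5; commitIndex=5
Op 11: append 3 -> log_len=9
Op 12: append 1 -> log_len=10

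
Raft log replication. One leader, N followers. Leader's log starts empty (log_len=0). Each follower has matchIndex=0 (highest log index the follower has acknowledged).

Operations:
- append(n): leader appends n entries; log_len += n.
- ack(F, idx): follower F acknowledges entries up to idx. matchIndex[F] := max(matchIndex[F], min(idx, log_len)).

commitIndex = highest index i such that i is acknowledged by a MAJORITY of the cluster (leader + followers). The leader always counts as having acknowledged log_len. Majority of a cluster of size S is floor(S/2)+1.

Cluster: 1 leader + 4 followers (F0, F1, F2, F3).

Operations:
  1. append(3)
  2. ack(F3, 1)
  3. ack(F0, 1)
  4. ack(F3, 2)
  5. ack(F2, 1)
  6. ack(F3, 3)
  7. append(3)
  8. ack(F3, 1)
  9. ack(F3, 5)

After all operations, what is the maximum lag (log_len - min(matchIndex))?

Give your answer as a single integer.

Op 1: append 3 -> log_len=3
Op 2: F3 acks idx 1 -> match: F0=0 F1=0 F2=0 F3=1; commitIndex=0
Op 3: F0 acks idx 1 -> match: F0=1 F1=0 F2=0 F3=1; commitIndex=1
Op 4: F3 acks idx 2 -> match: F0=1 F1=0 F2=0 F3=2; commitIndex=1
Op 5: F2 acks idx 1 -> match: F0=1 F1=0 F2=1 F3=2; commitIndex=1
Op 6: F3 acks idx 3 -> match: F0=1 F1=0 F2=1 F3=3; commitIndex=1
Op 7: append 3 -> log_len=6
Op 8: F3 acks idx 1 -> match: F0=1 F1=0 F2=1 F3=3; commitIndex=1
Op 9: F3 acks idx 5 -> match: F0=1 F1=0 F2=1 F3=5; commitIndex=1

Answer: 6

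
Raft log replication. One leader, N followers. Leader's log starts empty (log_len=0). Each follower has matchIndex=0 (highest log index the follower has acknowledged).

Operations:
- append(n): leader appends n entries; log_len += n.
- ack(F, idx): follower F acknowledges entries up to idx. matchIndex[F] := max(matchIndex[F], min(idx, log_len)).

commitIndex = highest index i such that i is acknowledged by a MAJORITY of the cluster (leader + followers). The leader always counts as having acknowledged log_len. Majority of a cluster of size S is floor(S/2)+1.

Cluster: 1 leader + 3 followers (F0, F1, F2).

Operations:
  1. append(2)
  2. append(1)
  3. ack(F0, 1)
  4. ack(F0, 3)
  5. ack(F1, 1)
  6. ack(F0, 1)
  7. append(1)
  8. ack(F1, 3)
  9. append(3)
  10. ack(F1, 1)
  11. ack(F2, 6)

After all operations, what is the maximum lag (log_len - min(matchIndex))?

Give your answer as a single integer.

Op 1: append 2 -> log_len=2
Op 2: append 1 -> log_len=3
Op 3: F0 acks idx 1 -> match: F0=1 F1=0 F2=0; commitIndex=0
Op 4: F0 acks idx 3 -> match: F0=3 F1=0 F2=0; commitIndex=0
Op 5: F1 acks idx 1 -> match: F0=3 F1=1 F2=0; commitIndex=1
Op 6: F0 acks idx 1 -> match: F0=3 F1=1 F2=0; commitIndex=1
Op 7: append 1 -> log_len=4
Op 8: F1 acks idx 3 -> match: F0=3 F1=3 F2=0; commitIndex=3
Op 9: append 3 -> log_len=7
Op 10: F1 acks idx 1 -> match: F0=3 F1=3 F2=0; commitIndex=3
Op 11: F2 acks idx 6 -> match: F0=3 F1=3 F2=6; commitIndex=3

Answer: 4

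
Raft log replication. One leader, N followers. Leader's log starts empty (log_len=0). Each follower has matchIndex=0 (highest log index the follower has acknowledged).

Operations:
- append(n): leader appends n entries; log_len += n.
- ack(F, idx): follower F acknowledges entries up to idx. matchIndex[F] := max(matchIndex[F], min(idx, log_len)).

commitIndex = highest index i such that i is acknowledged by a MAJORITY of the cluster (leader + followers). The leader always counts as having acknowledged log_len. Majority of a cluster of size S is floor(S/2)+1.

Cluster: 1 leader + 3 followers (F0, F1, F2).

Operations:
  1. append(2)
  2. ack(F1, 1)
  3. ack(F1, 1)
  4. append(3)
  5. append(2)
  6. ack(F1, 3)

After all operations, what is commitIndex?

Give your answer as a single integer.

Answer: 0

Derivation:
Op 1: append 2 -> log_len=2
Op 2: F1 acks idx 1 -> match: F0=0 F1=1 F2=0; commitIndex=0
Op 3: F1 acks idx 1 -> match: F0=0 F1=1 F2=0; commitIndex=0
Op 4: append 3 -> log_len=5
Op 5: append 2 -> log_len=7
Op 6: F1 acks idx 3 -> match: F0=0 F1=3 F2=0; commitIndex=0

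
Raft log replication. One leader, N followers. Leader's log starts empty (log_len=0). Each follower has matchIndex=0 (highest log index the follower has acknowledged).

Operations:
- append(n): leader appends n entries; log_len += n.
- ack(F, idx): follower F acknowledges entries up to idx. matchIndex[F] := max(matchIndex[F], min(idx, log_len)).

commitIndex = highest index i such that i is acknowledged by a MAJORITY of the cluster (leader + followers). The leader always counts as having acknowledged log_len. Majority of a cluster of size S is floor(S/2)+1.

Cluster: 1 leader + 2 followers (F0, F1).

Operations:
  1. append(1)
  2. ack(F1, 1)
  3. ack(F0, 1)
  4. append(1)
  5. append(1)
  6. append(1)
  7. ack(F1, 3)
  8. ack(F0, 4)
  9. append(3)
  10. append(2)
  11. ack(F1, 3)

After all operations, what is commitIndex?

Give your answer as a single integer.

Op 1: append 1 -> log_len=1
Op 2: F1 acks idx 1 -> match: F0=0 F1=1; commitIndex=1
Op 3: F0 acks idx 1 -> match: F0=1 F1=1; commitIndex=1
Op 4: append 1 -> log_len=2
Op 5: append 1 -> log_len=3
Op 6: append 1 -> log_len=4
Op 7: F1 acks idx 3 -> match: F0=1 F1=3; commitIndex=3
Op 8: F0 acks idx 4 -> match: F0=4 F1=3; commitIndex=4
Op 9: append 3 -> log_len=7
Op 10: append 2 -> log_len=9
Op 11: F1 acks idx 3 -> match: F0=4 F1=3; commitIndex=4

Answer: 4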